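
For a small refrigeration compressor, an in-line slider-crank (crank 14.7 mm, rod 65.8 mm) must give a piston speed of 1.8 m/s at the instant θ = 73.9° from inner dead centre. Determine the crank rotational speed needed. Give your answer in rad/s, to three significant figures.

120

For an in-line slider-crank, |v_piston| = rω|sinθ|·[1 + r cosθ/√(L² − r² sin²θ)].
With r = 0.0147 m, L = 0.0658 m, θ = 73.9°: the bracketed kinematic factor |dx/dθ| = 0.015019 m.
ω = v/|dx/dθ| = 1.8/0.015019 = 119.85 rad/s.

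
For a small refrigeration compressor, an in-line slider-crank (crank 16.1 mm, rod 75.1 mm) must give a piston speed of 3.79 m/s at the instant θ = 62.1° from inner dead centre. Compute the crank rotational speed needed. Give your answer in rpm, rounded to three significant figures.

2310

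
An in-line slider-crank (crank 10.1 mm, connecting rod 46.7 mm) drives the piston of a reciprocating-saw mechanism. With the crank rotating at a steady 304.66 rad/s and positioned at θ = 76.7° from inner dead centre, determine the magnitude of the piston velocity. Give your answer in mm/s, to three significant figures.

ω = 304.7 rad/s
For an in-line slider-crank, x = r cosθ + √(L² − r² sin²θ), so v = −rω sinθ·[1 + r cosθ/√(L² − r² sin²θ)].
With r = 0.0101 m, L = 0.0467 m, θ = 76.7°: √(L² − r² sin²θ) = 0.045654 m.
v = −0.0101·304.7·0.97318·[1 + 0.0101·0.23005/0.045654] = -3.1469 m/s.
|v| = 3.1469 m/s = 3146.9 mm/s.

3150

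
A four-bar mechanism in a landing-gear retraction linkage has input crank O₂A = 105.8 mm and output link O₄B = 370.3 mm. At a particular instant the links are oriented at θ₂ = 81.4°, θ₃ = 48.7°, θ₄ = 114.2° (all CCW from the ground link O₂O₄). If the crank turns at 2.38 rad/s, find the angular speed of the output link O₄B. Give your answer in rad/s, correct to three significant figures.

0.404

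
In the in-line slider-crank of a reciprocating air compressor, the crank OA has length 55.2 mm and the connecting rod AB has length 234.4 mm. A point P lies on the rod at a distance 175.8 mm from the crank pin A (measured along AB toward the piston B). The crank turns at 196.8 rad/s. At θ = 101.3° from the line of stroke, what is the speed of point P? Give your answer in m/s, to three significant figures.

10.3

ω = 196.8 rad/s.  Crank-pin speed |V_A| = rω = 10.863 m/s, perpendicular to OA.
Rod angle: sinφ = −(r/L) sinθ ⇒ φ = -13.352°; ω_rod = −rω cosθ/√(L²−r²sin²θ) = +9.3335 rad/s.
V_P = V_A + ω_rod × AP, with AP = 0.1758 m along the rod.
Components: V_Px = −rω sinθ − a·ω_rod·sinφ = -10.274 m/s;  V_Py = rω cosθ + a·ω_rod·cosφ = -0.53216 m/s.
|V_P| = √(V_Px² + V_Py²) = 10.288 m/s.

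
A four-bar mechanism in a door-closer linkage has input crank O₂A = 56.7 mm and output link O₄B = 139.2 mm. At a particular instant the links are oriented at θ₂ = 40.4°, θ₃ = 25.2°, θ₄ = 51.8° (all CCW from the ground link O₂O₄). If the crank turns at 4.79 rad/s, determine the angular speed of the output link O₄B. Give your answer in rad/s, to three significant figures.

ω₂ = 4.79 rad/s
Differentiating the loop-closure r₂e^{iθ₂}+r₃e^{iθ₃}=r₁+r₄e^{iθ₄} gives r₂ω₂e^{iθ₂}+r₃ω₃e^{iθ₃}=r₄ω₄e^{iθ₄}.
Eliminating the other unknown: ω₄ = r₂ω₂ sin(θ₂−θ₃) / [r₄ sin(θ₄−θ₃)].
Numerator sine = +0.26219; denominator sine = +0.44776.
Result = 0.0567·4.79·(+0.26219) / (0.1392·(+0.44776)) = +1.1425 rad/s; magnitude 1.1425 rad/s.

1.14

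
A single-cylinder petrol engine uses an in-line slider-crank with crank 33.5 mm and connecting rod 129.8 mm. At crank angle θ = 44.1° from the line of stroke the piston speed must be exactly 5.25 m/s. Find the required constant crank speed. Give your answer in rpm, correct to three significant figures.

1810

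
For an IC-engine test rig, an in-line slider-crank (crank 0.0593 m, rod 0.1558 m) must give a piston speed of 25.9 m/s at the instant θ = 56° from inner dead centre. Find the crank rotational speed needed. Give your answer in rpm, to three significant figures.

4110

For an in-line slider-crank, |v_piston| = rω|sinθ|·[1 + r cosθ/√(L² − r² sin²θ)].
With r = 0.0593 m, L = 0.1558 m, θ = 56°: the bracketed kinematic factor |dx/dθ| = 0.060189 m.
ω = v/|dx/dθ| = 25.9/0.060189 = 430.31 rad/s.
N = 60ω/(2π) = 4109.2 rpm.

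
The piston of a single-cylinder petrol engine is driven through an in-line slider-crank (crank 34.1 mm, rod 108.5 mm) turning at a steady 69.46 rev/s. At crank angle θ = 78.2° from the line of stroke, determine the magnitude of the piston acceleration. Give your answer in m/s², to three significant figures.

628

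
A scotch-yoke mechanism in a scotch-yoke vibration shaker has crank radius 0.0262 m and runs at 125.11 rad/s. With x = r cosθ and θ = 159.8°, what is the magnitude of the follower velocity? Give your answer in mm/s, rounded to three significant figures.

1130

ω = 125.1 rad/s
x = r cosθ ⇒ ẋ = −rω sinθ.
|v| = rω|sinθ| = 0.0262·125.1·|sin 159.8°| = 1.1318 m/s = 1131.8 mm/s.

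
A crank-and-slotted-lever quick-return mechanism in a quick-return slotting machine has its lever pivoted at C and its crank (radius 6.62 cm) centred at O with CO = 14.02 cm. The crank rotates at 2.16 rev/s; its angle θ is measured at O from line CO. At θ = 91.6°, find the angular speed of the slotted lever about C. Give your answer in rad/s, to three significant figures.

2.38

ω = 13.57 rad/s (from 2.16 rev/s).
Crank pin A relative to C: A = (d + r cosθ, r sinθ); lever angle φ = atan2(r sinθ, d + r cosθ).
Differentiating tanφ: φ̇ = rω(d cosθ + r)/(d² + r² + 2dr cosθ).
d² + r² + 2dr cosθ = |CA|² = 0.0235202 m²;  d cosθ + r = +0.062285 m.
|ω_lever| = |0.0662·13.57·+0.062285| / 0.0235202 = 2.3792 rad/s.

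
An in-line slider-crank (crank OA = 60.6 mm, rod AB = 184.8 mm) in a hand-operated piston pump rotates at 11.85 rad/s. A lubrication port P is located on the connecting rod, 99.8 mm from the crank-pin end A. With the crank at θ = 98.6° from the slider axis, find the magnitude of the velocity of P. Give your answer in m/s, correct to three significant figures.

ω = 11.85 rad/s.  Crank-pin speed |V_A| = rω = 0.71811 m/s, perpendicular to OA.
Rod angle: sinφ = −(r/L) sinθ ⇒ φ = -18.919°; ω_rod = −rω cosθ/√(L²−r²sin²θ) = +0.61426 rad/s.
V_P = V_A + ω_rod × AP, with AP = 0.0998 m along the rod.
Components: V_Px = −rω sinθ − a·ω_rod·sinφ = -0.69016 m/s;  V_Py = rω cosθ + a·ω_rod·cosφ = -0.049391 m/s.
|V_P| = √(V_Px² + V_Py²) = 0.69192 m/s.

0.692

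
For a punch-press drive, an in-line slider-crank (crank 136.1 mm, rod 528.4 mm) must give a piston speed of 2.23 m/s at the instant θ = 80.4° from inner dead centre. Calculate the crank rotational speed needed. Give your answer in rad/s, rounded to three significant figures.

15.9

For an in-line slider-crank, |v_piston| = rω|sinθ|·[1 + r cosθ/√(L² − r² sin²θ)].
With r = 0.1361 m, L = 0.5284 m, θ = 80.4°: the bracketed kinematic factor |dx/dθ| = 0.14015 m.
ω = v/|dx/dθ| = 2.23/0.14015 = 15.911 rad/s.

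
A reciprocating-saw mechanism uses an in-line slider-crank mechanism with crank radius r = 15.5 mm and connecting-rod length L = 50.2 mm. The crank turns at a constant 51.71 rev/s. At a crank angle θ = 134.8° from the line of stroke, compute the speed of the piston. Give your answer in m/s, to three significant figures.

ω = 2π·51.7 = 324.9 rad/s
For an in-line slider-crank, x = r cosθ + √(L² − r² sin²θ), so v = −rω sinθ·[1 + r cosθ/√(L² − r² sin²θ)].
With r = 0.0155 m, L = 0.0502 m, θ = 134.8°: √(L² − r² sin²θ) = 0.04898 m.
v = −0.0155·324.9·0.70957·[1 + 0.0155·-0.70463/0.04898] = -2.7766 m/s.
|v| = 2.7766 m/s.

2.78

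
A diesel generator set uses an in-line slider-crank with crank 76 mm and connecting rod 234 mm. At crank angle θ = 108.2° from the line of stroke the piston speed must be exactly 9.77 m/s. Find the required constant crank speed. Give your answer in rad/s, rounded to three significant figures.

151

For an in-line slider-crank, |v_piston| = rω|sinθ|·[1 + r cosθ/√(L² − r² sin²θ)].
With r = 0.076 m, L = 0.234 m, θ = 108.2°: the bracketed kinematic factor |dx/dθ| = 0.064498 m.
ω = v/|dx/dθ| = 9.77/0.064498 = 151.48 rad/s.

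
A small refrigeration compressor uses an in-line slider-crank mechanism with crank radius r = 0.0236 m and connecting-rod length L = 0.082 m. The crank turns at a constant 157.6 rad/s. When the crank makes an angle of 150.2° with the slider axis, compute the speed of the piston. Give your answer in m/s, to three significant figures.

ω = 157.6 rad/s
For an in-line slider-crank, x = r cosθ + √(L² − r² sin²θ), so v = −rω sinθ·[1 + r cosθ/√(L² − r² sin²θ)].
With r = 0.0236 m, L = 0.082 m, θ = 150.2°: √(L² − r² sin²θ) = 0.081157 m.
v = −0.0236·157.6·0.49697·[1 + 0.0236·-0.86777/0.081157] = -1.382 m/s.
|v| = 1.382 m/s.

1.38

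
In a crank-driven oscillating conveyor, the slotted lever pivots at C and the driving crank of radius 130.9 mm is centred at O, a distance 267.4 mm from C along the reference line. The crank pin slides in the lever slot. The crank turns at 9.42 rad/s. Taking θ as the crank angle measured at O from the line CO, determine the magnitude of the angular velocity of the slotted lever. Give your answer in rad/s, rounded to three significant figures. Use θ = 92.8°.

1.71

ω = 9.42 rad/s
Crank pin A relative to C: A = (d + r cosθ, r sinθ); lever angle φ = atan2(r sinθ, d + r cosθ).
Differentiating tanφ: φ̇ = rω(d cosθ + r)/(d² + r² + 2dr cosθ).
d² + r² + 2dr cosθ = |CA|² = 0.0852178 m²;  d cosθ + r = +0.11784 m.
|ω_lever| = |0.1309·9.42·+0.11784| / 0.0852178 = 1.7051 rad/s.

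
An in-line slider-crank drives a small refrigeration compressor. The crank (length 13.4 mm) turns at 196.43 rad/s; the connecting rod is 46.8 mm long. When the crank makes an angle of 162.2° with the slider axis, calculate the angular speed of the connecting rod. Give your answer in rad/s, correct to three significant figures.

53.8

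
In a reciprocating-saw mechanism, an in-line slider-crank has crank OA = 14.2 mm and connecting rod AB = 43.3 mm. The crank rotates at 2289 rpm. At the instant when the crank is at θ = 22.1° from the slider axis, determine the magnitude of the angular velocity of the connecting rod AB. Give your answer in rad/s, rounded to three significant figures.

73.4

ω = 239.7 rad/s (converted from 2289 rpm).
The rod makes angle φ with the slider axis where L sinφ = r sinθ; differentiating, L cosφ·φ̇ = r ω cosθ.
L cosφ = √(L² − r² sin²θ) = 0.042969 m.
|ω_rod| = r ω |cosθ| / √(L² − r² sin²θ) = 0.0142·239.7·0.92653/0.042969 = 73.395 rad/s.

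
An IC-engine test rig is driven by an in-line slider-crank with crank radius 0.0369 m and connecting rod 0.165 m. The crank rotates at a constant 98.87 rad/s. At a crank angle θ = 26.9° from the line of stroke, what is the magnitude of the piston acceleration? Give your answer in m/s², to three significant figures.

370

ω = 98.87 rad/s
x(θ) = r cosθ + √(L² − r² sin²θ); with ω constant, a = ω²·d²x/dθ².
d²x/dθ² = −r cosθ − r²(cos2θ)/√u − r⁴ sin²2θ/(4u^{3/2}),  u = L² − r² sin²θ = 0.0269463 m².
Substituting r = 0.0369 m, L = 0.165 m, θ = 26.9°: d²x/dθ² = -0.037874 m.
a = ω²·d²x/dθ² = (98.87)²·(-0.037874) = -370.23 m/s²;  |a| = 370.23 m/s².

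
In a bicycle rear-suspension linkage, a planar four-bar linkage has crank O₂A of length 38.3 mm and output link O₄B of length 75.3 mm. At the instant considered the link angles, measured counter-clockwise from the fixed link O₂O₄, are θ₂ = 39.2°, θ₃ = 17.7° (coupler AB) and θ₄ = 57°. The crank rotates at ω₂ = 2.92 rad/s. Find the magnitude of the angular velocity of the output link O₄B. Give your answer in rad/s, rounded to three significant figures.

ω₂ = 2.92 rad/s
Differentiating the loop-closure r₂e^{iθ₂}+r₃e^{iθ₃}=r₁+r₄e^{iθ₄} gives r₂ω₂e^{iθ₂}+r₃ω₃e^{iθ₃}=r₄ω₄e^{iθ₄}.
Eliminating the other unknown: ω₄ = r₂ω₂ sin(θ₂−θ₃) / [r₄ sin(θ₄−θ₃)].
Numerator sine = +0.36650; denominator sine = +0.63338.
Result = 0.0383·2.92·(+0.36650) / (0.0753·(+0.63338)) = +0.8594 rad/s; magnitude 0.8594 rad/s.

0.859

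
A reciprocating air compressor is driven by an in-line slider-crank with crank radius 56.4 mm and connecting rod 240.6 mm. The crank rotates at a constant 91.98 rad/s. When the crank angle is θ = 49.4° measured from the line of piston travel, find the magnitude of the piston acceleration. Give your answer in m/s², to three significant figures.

295

ω = 91.98 rad/s
x(θ) = r cosθ + √(L² − r² sin²θ); with ω constant, a = ω²·d²x/dθ².
d²x/dθ² = −r cosθ − r²(cos2θ)/√u − r⁴ sin²2θ/(4u^{3/2}),  u = L² − r² sin²θ = 0.0560546 m².
Substituting r = 0.0564 m, L = 0.2406 m, θ = 49.4°: d²x/dθ² = -0.034834 m.
a = ω²·d²x/dθ² = (91.98)²·(-0.034834) = -294.71 m/s²;  |a| = 294.71 m/s².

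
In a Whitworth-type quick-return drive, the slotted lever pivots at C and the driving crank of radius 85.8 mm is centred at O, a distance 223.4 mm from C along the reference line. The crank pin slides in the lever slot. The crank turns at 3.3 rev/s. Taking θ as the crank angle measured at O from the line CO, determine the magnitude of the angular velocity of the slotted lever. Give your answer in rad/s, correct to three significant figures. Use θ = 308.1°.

4.92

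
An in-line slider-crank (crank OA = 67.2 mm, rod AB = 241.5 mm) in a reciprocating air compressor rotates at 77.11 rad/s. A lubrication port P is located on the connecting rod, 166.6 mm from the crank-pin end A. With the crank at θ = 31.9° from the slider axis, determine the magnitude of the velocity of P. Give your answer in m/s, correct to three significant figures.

3.47

ω = 77.11 rad/s.  Crank-pin speed |V_A| = rω = 5.1818 m/s, perpendicular to OA.
Rod angle: sinφ = −(r/L) sinθ ⇒ φ = -8.456°; ω_rod = −rω cosθ/√(L²−r²sin²θ) = -18.416 rad/s.
V_P = V_A + ω_rod × AP, with AP = 0.1666 m along the rod.
Components: V_Px = −rω sinθ − a·ω_rod·sinφ = -3.1894 m/s;  V_Py = rω cosθ + a·ω_rod·cosφ = +1.3644 m/s.
|V_P| = √(V_Px² + V_Py²) = 3.469 m/s.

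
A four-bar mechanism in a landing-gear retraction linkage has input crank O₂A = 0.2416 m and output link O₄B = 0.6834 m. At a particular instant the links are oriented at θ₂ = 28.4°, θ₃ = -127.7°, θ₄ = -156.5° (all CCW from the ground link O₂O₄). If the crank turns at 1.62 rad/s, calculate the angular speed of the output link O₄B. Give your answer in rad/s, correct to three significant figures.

0.482

ω₂ = 1.62 rad/s
Differentiating the loop-closure r₂e^{iθ₂}+r₃e^{iθ₃}=r₁+r₄e^{iθ₄} gives r₂ω₂e^{iθ₂}+r₃ω₃e^{iθ₃}=r₄ω₄e^{iθ₄}.
Eliminating the other unknown: ω₄ = r₂ω₂ sin(θ₂−θ₃) / [r₄ sin(θ₄−θ₃)].
Numerator sine = +0.40514; denominator sine = -0.48175.
Result = 0.2416·1.62·(+0.40514) / (0.6834·(-0.48175)) = -0.48164 rad/s; magnitude 0.48164 rad/s.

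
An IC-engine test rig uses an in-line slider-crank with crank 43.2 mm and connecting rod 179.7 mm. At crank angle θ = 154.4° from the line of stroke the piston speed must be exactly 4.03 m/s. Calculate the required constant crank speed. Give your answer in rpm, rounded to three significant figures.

For an in-line slider-crank, |v_piston| = rω|sinθ|·[1 + r cosθ/√(L² − r² sin²θ)].
With r = 0.0432 m, L = 0.1797 m, θ = 154.4°: the bracketed kinematic factor |dx/dθ| = 0.014597 m.
ω = v/|dx/dθ| = 4.03/0.014597 = 276.08 rad/s.
N = 60ω/(2π) = 2636.4 rpm.

2640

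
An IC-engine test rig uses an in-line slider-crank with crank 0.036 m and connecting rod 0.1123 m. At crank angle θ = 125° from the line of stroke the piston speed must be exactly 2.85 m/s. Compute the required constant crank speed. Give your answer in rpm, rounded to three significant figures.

1140

For an in-line slider-crank, |v_piston| = rω|sinθ|·[1 + r cosθ/√(L² − r² sin²θ)].
With r = 0.036 m, L = 0.1123 m, θ = 125°: the bracketed kinematic factor |dx/dθ| = 0.02387 m.
ω = v/|dx/dθ| = 2.85/0.02387 = 119.4 rad/s.
N = 60ω/(2π) = 1140.2 rpm.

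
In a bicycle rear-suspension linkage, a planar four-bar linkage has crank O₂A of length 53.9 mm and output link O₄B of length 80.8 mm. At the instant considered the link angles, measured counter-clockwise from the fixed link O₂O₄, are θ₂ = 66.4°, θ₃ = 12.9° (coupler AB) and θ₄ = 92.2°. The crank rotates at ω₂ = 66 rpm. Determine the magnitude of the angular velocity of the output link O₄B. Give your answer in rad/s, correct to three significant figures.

ω₂ = 6.912 rad/s (from 66 rpm).
Differentiating the loop-closure r₂e^{iθ₂}+r₃e^{iθ₃}=r₁+r₄e^{iθ₄} gives r₂ω₂e^{iθ₂}+r₃ω₃e^{iθ₃}=r₄ω₄e^{iθ₄}.
Eliminating the other unknown: ω₄ = r₂ω₂ sin(θ₂−θ₃) / [r₄ sin(θ₄−θ₃)].
Numerator sine = +0.80386; denominator sine = +0.98261.
Result = 0.0539·6.912·(+0.80386) / (0.0808·(+0.98261)) = +3.7718 rad/s; magnitude 3.7718 rad/s.

3.77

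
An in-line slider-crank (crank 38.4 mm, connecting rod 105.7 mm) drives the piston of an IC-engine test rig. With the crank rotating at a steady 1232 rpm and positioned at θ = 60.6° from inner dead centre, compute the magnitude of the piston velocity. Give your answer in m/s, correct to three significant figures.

ω = 2π·1232/60 = 129 rad/s
For an in-line slider-crank, x = r cosθ + √(L² − r² sin²θ), so v = −rω sinθ·[1 + r cosθ/√(L² − r² sin²θ)].
With r = 0.0384 m, L = 0.1057 m, θ = 60.6°: √(L² − r² sin²θ) = 0.10027 m.
v = −0.0384·129·0.87121·[1 + 0.0384·0.49090/0.10027] = -5.1276 m/s.
|v| = 5.1276 m/s.

5.13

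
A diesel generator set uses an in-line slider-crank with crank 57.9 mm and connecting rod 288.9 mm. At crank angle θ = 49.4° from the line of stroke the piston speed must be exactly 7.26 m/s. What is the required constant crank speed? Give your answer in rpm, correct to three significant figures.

1390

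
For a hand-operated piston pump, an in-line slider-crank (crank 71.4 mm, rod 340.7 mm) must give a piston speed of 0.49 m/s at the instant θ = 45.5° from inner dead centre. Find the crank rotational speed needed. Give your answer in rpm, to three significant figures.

For an in-line slider-crank, |v_piston| = rω|sinθ|·[1 + r cosθ/√(L² − r² sin²θ)].
With r = 0.0714 m, L = 0.3407 m, θ = 45.5°: the bracketed kinematic factor |dx/dθ| = 0.058492 m.
ω = v/|dx/dθ| = 0.49/0.058492 = 8.3773 rad/s.
N = 60ω/(2π) = 79.997 rpm.

80.0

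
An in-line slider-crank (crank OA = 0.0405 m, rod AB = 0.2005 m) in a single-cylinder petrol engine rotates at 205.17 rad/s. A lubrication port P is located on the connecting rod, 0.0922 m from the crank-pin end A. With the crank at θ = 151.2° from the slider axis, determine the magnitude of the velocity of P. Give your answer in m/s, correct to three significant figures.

ω = 205.2 rad/s.  Crank-pin speed |V_A| = rω = 8.3094 m/s, perpendicular to OA.
Rod angle: sinφ = −(r/L) sinθ ⇒ φ = -5.584°; ω_rod = −rω cosθ/√(L²−r²sin²θ) = +36.49 rad/s.
V_P = V_A + ω_rod × AP, with AP = 0.0922 m along the rod.
Components: V_Px = −rω sinθ − a·ω_rod·sinφ = -3.6757 m/s;  V_Py = rω cosθ + a·ω_rod·cosφ = -3.9331 m/s.
|V_P| = √(V_Px² + V_Py²) = 5.3833 m/s.

5.38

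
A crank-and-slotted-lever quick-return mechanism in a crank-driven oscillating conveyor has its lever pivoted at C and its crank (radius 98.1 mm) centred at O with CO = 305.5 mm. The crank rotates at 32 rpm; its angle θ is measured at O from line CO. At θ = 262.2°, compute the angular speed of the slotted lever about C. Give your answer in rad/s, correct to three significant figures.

ω = 3.351 rad/s (from 32 rpm).
Crank pin A relative to C: A = (d + r cosθ, r sinθ); lever angle φ = atan2(r sinθ, d + r cosθ).
Differentiating tanφ: φ̇ = rω(d cosθ + r)/(d² + r² + 2dr cosθ).
d² + r² + 2dr cosθ = |CA|² = 0.0948192 m²;  d cosθ + r = +0.056639 m.
|ω_lever| = |0.0981·3.351·+0.056639| / 0.0948192 = 0.19637 rad/s.

0.196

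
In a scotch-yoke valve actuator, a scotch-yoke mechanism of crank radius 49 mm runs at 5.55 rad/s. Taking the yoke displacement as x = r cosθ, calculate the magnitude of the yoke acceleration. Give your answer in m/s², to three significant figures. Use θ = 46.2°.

ω = 5.55 rad/s
x = r cosθ ⇒ ẍ = −rω² cosθ (ω constant).
|a| = rω²|cosθ| = 0.049·(5.55)²·|cos 46.2°| = 1.0447 m/s².

1.04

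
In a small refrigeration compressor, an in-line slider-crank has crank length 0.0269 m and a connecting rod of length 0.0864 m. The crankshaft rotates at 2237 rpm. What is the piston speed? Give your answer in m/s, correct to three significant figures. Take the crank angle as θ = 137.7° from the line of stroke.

3.24

ω = 2π·2237/60 = 234.3 rad/s
For an in-line slider-crank, x = r cosθ + √(L² − r² sin²θ), so v = −rω sinθ·[1 + r cosθ/√(L² − r² sin²θ)].
With r = 0.0269 m, L = 0.0864 m, θ = 137.7°: √(L² − r² sin²θ) = 0.084482 m.
v = −0.0269·234.3·0.67301·[1 + 0.0269·-0.73963/0.084482] = -3.2422 m/s.
|v| = 3.2422 m/s.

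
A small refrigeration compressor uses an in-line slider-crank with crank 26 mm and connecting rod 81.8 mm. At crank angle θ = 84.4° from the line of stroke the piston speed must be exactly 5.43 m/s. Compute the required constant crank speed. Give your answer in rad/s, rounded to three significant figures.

For an in-line slider-crank, |v_piston| = rω|sinθ|·[1 + r cosθ/√(L² − r² sin²θ)].
With r = 0.026 m, L = 0.0818 m, θ = 84.4°: the bracketed kinematic factor |dx/dθ| = 0.026722 m.
ω = v/|dx/dθ| = 5.43/0.026722 = 203.2 rad/s.

203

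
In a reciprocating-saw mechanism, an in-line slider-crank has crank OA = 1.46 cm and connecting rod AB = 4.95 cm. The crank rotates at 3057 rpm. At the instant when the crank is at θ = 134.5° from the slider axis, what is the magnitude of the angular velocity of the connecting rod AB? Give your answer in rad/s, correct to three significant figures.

ω = 320.1 rad/s (converted from 3057 rpm).
The rod makes angle φ with the slider axis where L sinφ = r sinθ; differentiating, L cosφ·φ̇ = r ω cosθ.
L cosφ = √(L² − r² sin²θ) = 0.048392 m.
|ω_rod| = r ω |cosθ| / √(L² − r² sin²θ) = 0.0146·320.1·0.70091/0.048392 = 67.696 rad/s.

67.7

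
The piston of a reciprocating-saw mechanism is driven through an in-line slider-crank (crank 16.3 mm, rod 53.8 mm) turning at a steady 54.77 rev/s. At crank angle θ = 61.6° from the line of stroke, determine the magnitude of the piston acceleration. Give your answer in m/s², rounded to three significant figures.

ω = 2π·54.8 = 344.1 rad/s
x(θ) = r cosθ + √(L² − r² sin²θ); with ω constant, a = ω²·d²x/dθ².
d²x/dθ² = −r cosθ − r²(cos2θ)/√u − r⁴ sin²2θ/(4u^{3/2}),  u = L² − r² sin²θ = 0.00268885 m².
Substituting r = 0.0163 m, L = 0.0538 m, θ = 61.6°: d²x/dθ² = -0.0050357 m.
a = ω²·d²x/dθ² = (344.1)²·(-0.0050357) = -596.35 m/s²;  |a| = 596.35 m/s².

596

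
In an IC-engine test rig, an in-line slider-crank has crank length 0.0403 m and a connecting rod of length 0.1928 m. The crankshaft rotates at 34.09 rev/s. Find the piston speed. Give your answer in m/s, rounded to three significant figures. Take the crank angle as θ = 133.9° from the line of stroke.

5.31

ω = 2π·34.1 = 214.2 rad/s
For an in-line slider-crank, x = r cosθ + √(L² − r² sin²θ), so v = −rω sinθ·[1 + r cosθ/√(L² − r² sin²θ)].
With r = 0.0403 m, L = 0.1928 m, θ = 133.9°: √(L² − r² sin²θ) = 0.1906 m.
v = −0.0403·214.2·0.72055·[1 + 0.0403·-0.69340/0.1906] = -5.3079 m/s.
|v| = 5.3079 m/s.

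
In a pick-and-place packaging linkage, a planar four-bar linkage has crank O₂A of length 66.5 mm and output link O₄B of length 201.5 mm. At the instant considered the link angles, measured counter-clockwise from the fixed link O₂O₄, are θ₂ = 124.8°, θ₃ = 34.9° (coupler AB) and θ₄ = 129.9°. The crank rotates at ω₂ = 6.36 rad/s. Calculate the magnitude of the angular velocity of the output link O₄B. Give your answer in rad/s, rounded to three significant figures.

ω₂ = 6.36 rad/s
Differentiating the loop-closure r₂e^{iθ₂}+r₃e^{iθ₃}=r₁+r₄e^{iθ₄} gives r₂ω₂e^{iθ₂}+r₃ω₃e^{iθ₃}=r₄ω₄e^{iθ₄}.
Eliminating the other unknown: ω₄ = r₂ω₂ sin(θ₂−θ₃) / [r₄ sin(θ₄−θ₃)].
Numerator sine = +1.00000; denominator sine = +0.99619.
Result = 0.0665·6.36·(+1.00000) / (0.2015·(+0.99619)) = +2.107 rad/s; magnitude 2.107 rad/s.

2.11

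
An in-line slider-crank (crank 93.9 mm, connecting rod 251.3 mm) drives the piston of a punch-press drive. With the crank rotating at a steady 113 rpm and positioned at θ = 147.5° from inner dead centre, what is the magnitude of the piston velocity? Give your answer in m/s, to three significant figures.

ω = 2π·113/60 = 11.83 rad/s
For an in-line slider-crank, x = r cosθ + √(L² − r² sin²θ), so v = −rω sinθ·[1 + r cosθ/√(L² − r² sin²θ)].
With r = 0.0939 m, L = 0.2513 m, θ = 147.5°: √(L² − r² sin²θ) = 0.24618 m.
v = −0.0939·11.83·0.53730·[1 + 0.0939·-0.84339/0.24618] = -0.40497 m/s.
|v| = 0.40497 m/s.

0.405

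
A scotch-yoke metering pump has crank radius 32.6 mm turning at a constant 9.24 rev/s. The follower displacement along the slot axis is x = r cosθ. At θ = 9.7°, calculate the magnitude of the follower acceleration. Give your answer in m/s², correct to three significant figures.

108

ω = 58.06 rad/s (from 9.24 rev/s).
x = r cosθ ⇒ ẍ = −rω² cosθ (ω constant).
|a| = rω²|cosθ| = 0.0326·(58.06)²·|cos 9.7°| = 108.31 m/s².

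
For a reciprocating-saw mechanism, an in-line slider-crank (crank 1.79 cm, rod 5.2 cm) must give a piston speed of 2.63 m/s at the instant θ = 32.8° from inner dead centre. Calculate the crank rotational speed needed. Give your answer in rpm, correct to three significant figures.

For an in-line slider-crank, |v_piston| = rω|sinθ|·[1 + r cosθ/√(L² − r² sin²θ)].
With r = 0.0179 m, L = 0.052 m, θ = 32.8°: the bracketed kinematic factor |dx/dθ| = 0.012552 m.
ω = v/|dx/dθ| = 2.63/0.012552 = 209.52 rad/s.
N = 60ω/(2π) = 2000.8 rpm.

2000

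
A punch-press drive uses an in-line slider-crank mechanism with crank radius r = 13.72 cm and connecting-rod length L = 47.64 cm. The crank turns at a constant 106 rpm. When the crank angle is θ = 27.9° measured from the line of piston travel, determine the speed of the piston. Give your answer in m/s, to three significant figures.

ω = 2π·106/60 = 11.1 rad/s
For an in-line slider-crank, x = r cosθ + √(L² − r² sin²θ), so v = −rω sinθ·[1 + r cosθ/√(L² − r² sin²θ)].
With r = 0.1372 m, L = 0.4764 m, θ = 27.9°: √(L² − r² sin²θ) = 0.47205 m.
v = −0.1372·11.1·0.46793·[1 + 0.1372·0.88377/0.47205] = -0.89569 m/s.
|v| = 0.89569 m/s.

0.896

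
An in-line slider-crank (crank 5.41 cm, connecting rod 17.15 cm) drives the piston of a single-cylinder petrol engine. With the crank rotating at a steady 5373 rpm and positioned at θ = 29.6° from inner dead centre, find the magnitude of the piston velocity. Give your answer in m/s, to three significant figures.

ω = 2π·5373/60 = 562.7 rad/s
For an in-line slider-crank, x = r cosθ + √(L² − r² sin²θ), so v = −rω sinθ·[1 + r cosθ/√(L² − r² sin²θ)].
With r = 0.0541 m, L = 0.1715 m, θ = 29.6°: √(L² − r² sin²θ) = 0.16941 m.
v = −0.0541·562.7·0.49394·[1 + 0.0541·0.86949/0.16941] = -19.211 m/s.
|v| = 19.211 m/s.

19.2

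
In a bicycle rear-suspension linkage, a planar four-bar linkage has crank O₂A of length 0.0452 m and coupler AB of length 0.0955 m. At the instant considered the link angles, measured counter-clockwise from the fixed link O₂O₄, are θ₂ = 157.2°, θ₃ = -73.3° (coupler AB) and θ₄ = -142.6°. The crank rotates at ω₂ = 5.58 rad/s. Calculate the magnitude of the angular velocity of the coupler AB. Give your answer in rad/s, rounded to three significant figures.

2.45

ω₂ = 5.58 rad/s
Differentiating the loop-closure r₂e^{iθ₂}+r₃e^{iθ₃}=r₁+r₄e^{iθ₄} gives r₂ω₂e^{iθ₂}+r₃ω₃e^{iθ₃}=r₄ω₄e^{iθ₄}.
Eliminating the other unknown: ω₃ = r₂ω₂ sin(θ₄−θ₂) / [r₃ sin(θ₃−θ₄)].
Numerator sine = +0.86777; denominator sine = +0.93544.
Result = 0.0452·5.58·(+0.86777) / (0.0955·(+0.93544)) = +2.4499 rad/s; magnitude 2.4499 rad/s.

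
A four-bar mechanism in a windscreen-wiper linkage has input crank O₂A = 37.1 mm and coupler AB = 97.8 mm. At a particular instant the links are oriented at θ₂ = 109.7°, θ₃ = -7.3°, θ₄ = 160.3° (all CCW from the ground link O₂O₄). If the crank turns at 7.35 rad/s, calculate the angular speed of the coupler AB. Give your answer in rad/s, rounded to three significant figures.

ω₂ = 7.35 rad/s
Differentiating the loop-closure r₂e^{iθ₂}+r₃e^{iθ₃}=r₁+r₄e^{iθ₄} gives r₂ω₂e^{iθ₂}+r₃ω₃e^{iθ₃}=r₄ω₄e^{iθ₄}.
Eliminating the other unknown: ω₃ = r₂ω₂ sin(θ₄−θ₂) / [r₃ sin(θ₃−θ₄)].
Numerator sine = +0.77273; denominator sine = -0.21474.
Result = 0.0371·7.35·(+0.77273) / (0.0978·(-0.21474)) = -10.033 rad/s; magnitude 10.033 rad/s.

10.0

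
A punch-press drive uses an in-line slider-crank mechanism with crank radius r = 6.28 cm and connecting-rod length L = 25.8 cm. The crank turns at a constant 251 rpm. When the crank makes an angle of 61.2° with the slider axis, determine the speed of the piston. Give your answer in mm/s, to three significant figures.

ω = 2π·251/60 = 26.28 rad/s
For an in-line slider-crank, x = r cosθ + √(L² − r² sin²θ), so v = −rω sinθ·[1 + r cosθ/√(L² − r² sin²θ)].
With r = 0.0628 m, L = 0.258 m, θ = 61.2°: √(L² − r² sin²θ) = 0.25206 m.
v = −0.0628·26.28·0.87631·[1 + 0.0628·0.48175/0.25206] = -1.6201 m/s.
|v| = 1.6201 m/s = 1620.1 mm/s.

1620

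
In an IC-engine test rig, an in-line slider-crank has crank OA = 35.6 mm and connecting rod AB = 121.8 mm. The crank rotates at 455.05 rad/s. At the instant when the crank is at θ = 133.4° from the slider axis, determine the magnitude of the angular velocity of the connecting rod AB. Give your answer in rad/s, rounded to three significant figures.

ω = 455.1 rad/s
The rod makes angle φ with the slider axis where L sinφ = r sinθ; differentiating, L cosφ·φ̇ = r ω cosθ.
L cosφ = √(L² − r² sin²θ) = 0.11902 m.
|ω_rod| = r ω |cosθ| / √(L² − r² sin²θ) = 0.0356·455.1·0.68709/0.11902 = 93.518 rad/s.

93.5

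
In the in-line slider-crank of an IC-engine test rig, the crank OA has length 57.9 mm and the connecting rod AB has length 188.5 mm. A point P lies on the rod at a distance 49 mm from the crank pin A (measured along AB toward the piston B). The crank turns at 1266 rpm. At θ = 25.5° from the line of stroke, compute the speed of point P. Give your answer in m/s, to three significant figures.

6.23

ω = 132.6 rad/s.  Crank-pin speed |V_A| = rω = 7.6761 m/s, perpendicular to OA.
Rod angle: sinφ = −(r/L) sinθ ⇒ φ = -7.599°; ω_rod = −rω cosθ/√(L²−r²sin²θ) = -37.081 rad/s.
V_P = V_A + ω_rod × AP, with AP = 0.049 m along the rod.
Components: V_Px = −rω sinθ − a·ω_rod·sinφ = -3.5449 m/s;  V_Py = rω cosθ + a·ω_rod·cosφ = +5.1273 m/s.
|V_P| = √(V_Px² + V_Py²) = 6.2335 m/s.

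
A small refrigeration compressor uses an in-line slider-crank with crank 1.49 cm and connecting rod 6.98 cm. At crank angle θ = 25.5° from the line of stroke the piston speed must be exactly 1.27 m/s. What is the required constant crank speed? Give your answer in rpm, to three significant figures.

For an in-line slider-crank, |v_piston| = rω|sinθ|·[1 + r cosθ/√(L² − r² sin²θ)].
With r = 0.0149 m, L = 0.0698 m, θ = 25.5°: the bracketed kinematic factor |dx/dθ| = 0.0076558 m.
ω = v/|dx/dθ| = 1.27/0.0076558 = 165.89 rad/s.
N = 60ω/(2π) = 1584.1 rpm.

1580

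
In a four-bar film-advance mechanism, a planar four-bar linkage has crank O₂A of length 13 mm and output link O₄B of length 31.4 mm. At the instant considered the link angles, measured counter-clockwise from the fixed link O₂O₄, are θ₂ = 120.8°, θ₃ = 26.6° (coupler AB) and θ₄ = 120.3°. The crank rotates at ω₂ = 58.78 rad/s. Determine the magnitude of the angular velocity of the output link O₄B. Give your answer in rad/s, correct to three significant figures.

ω₂ = 58.78 rad/s
Differentiating the loop-closure r₂e^{iθ₂}+r₃e^{iθ₃}=r₁+r₄e^{iθ₄} gives r₂ω₂e^{iθ₂}+r₃ω₃e^{iθ₃}=r₄ω₄e^{iθ₄}.
Eliminating the other unknown: ω₄ = r₂ω₂ sin(θ₂−θ₃) / [r₄ sin(θ₄−θ₃)].
Numerator sine = +0.99731; denominator sine = +0.99792.
Result = 0.013·58.78·(+0.99731) / (0.0314·(+0.99792)) = +24.321 rad/s; magnitude 24.321 rad/s.

24.3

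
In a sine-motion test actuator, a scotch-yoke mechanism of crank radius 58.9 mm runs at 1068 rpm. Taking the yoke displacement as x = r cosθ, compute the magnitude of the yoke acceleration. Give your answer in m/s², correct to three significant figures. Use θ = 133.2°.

ω = 111.8 rad/s (from 1068 rpm).
x = r cosθ ⇒ ẍ = −rω² cosθ (ω constant).
|a| = rω²|cosθ| = 0.0589·(111.8)²·|cos 133.2°| = 504.33 m/s².

504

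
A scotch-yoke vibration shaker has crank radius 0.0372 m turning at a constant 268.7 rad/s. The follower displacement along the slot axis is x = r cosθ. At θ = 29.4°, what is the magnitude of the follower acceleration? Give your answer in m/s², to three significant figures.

ω = 268.7 rad/s
x = r cosθ ⇒ ẍ = −rω² cosθ (ω constant).
|a| = rω²|cosθ| = 0.0372·(268.7)²·|cos 29.4°| = 2339.9 m/s².

2340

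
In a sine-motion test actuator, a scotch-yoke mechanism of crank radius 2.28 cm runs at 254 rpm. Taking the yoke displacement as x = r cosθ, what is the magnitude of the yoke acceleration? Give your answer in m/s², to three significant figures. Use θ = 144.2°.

13.1

ω = 26.6 rad/s (from 254 rpm).
x = r cosθ ⇒ ẍ = −rω² cosθ (ω constant).
|a| = rω²|cosθ| = 0.0228·(26.6)²·|cos 144.2°| = 13.083 m/s².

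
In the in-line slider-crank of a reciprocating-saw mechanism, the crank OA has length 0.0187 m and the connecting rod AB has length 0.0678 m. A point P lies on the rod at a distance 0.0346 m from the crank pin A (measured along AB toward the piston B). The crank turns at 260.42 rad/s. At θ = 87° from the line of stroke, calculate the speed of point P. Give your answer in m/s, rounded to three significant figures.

4.90

ω = 260.4 rad/s.  Crank-pin speed |V_A| = rω = 4.8699 m/s, perpendicular to OA.
Rod angle: sinφ = −(r/L) sinθ ⇒ φ = -15.988°; ω_rod = −rω cosθ/√(L²−r²sin²θ) = -3.9104 rad/s.
V_P = V_A + ω_rod × AP, with AP = 0.0346 m along the rod.
Components: V_Px = −rω sinθ − a·ω_rod·sinφ = -4.9004 m/s;  V_Py = rω cosθ + a·ω_rod·cosφ = +0.1248 m/s.
|V_P| = √(V_Px² + V_Py²) = 4.902 m/s.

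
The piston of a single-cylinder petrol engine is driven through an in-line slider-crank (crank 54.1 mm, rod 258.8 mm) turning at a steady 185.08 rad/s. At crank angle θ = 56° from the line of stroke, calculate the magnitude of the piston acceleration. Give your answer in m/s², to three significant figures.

ω = 185.1 rad/s
x(θ) = r cosθ + √(L² − r² sin²θ); with ω constant, a = ω²·d²x/dθ².
d²x/dθ² = −r cosθ − r²(cos2θ)/√u − r⁴ sin²2θ/(4u^{3/2}),  u = L² − r² sin²θ = 0.0649658 m².
Substituting r = 0.0541 m, L = 0.2588 m, θ = 56°: d²x/dθ² = -0.026062 m.
a = ω²·d²x/dθ² = (185.1)²·(-0.026062) = -892.74 m/s²;  |a| = 892.74 m/s².

893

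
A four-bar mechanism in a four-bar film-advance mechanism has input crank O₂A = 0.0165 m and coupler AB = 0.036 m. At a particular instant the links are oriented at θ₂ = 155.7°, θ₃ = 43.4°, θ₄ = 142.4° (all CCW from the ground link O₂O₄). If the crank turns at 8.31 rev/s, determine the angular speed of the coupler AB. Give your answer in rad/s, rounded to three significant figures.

ω₂ = 52.21 rad/s (from 8.31 rev/s).
Differentiating the loop-closure r₂e^{iθ₂}+r₃e^{iθ₃}=r₁+r₄e^{iθ₄} gives r₂ω₂e^{iθ₂}+r₃ω₃e^{iθ₃}=r₄ω₄e^{iθ₄}.
Eliminating the other unknown: ω₃ = r₂ω₂ sin(θ₄−θ₂) / [r₃ sin(θ₃−θ₄)].
Numerator sine = -0.23005; denominator sine = -0.98769.
Result = 0.0165·52.21·(-0.23005) / (0.036·(-0.98769)) = +5.574 rad/s; magnitude 5.574 rad/s.

5.57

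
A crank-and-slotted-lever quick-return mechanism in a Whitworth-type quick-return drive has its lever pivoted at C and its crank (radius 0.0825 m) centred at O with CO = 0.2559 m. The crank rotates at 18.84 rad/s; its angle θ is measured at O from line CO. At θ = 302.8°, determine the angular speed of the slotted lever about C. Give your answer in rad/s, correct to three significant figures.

3.61

ω = 18.84 rad/s
Crank pin A relative to C: A = (d + r cosθ, r sinθ); lever angle φ = atan2(r sinθ, d + r cosθ).
Differentiating tanφ: φ̇ = rω(d cosθ + r)/(d² + r² + 2dr cosθ).
d² + r² + 2dr cosθ = |CA|² = 0.0951639 m²;  d cosθ + r = +0.22112 m.
|ω_lever| = |0.0825·18.84·+0.22112| / 0.0951639 = 3.6116 rad/s.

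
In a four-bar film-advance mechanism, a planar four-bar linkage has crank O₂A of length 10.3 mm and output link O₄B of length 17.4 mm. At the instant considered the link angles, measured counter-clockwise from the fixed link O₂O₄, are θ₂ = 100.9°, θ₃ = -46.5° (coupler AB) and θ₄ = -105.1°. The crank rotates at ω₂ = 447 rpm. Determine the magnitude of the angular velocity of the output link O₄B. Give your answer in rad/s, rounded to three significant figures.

17.5

ω₂ = 46.81 rad/s (from 447 rpm).
Differentiating the loop-closure r₂e^{iθ₂}+r₃e^{iθ₃}=r₁+r₄e^{iθ₄} gives r₂ω₂e^{iθ₂}+r₃ω₃e^{iθ₃}=r₄ω₄e^{iθ₄}.
Eliminating the other unknown: ω₄ = r₂ω₂ sin(θ₂−θ₃) / [r₄ sin(θ₄−θ₃)].
Numerator sine = +0.53877; denominator sine = -0.85355.
Result = 0.0103·46.81·(+0.53877) / (0.0174·(-0.85355)) = -17.49 rad/s; magnitude 17.49 rad/s.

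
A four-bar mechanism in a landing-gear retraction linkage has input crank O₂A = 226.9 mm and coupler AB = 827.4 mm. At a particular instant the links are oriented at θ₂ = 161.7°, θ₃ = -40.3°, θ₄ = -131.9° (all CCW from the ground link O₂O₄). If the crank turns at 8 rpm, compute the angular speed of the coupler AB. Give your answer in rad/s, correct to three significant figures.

0.211

ω₂ = 0.8378 rad/s (from 8 rpm).
Differentiating the loop-closure r₂e^{iθ₂}+r₃e^{iθ₃}=r₁+r₄e^{iθ₄} gives r₂ω₂e^{iθ₂}+r₃ω₃e^{iθ₃}=r₄ω₄e^{iθ₄}.
Eliminating the other unknown: ω₃ = r₂ω₂ sin(θ₄−θ₂) / [r₃ sin(θ₃−θ₄)].
Numerator sine = +0.91636; denominator sine = +0.99961.
Result = 0.2269·0.8378·(+0.91636) / (0.8274·(+0.99961)) = +0.21061 rad/s; magnitude 0.21061 rad/s.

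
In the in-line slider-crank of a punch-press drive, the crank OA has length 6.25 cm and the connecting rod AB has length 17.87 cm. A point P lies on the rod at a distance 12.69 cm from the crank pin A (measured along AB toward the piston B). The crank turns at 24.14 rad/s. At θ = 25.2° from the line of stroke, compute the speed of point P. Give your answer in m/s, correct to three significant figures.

0.882

ω = 24.14 rad/s.  Crank-pin speed |V_A| = rω = 1.5088 m/s, perpendicular to OA.
Rod angle: sinφ = −(r/L) sinθ ⇒ φ = -8.564°; ω_rod = −rω cosθ/√(L²−r²sin²θ) = -7.7255 rad/s.
V_P = V_A + ω_rod × AP, with AP = 0.1269 m along the rod.
Components: V_Px = −rω sinθ − a·ω_rod·sinφ = -0.78839 m/s;  V_Py = rω cosθ + a·ω_rod·cosφ = +0.39572 m/s.
|V_P| = √(V_Px² + V_Py²) = 0.88213 m/s.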